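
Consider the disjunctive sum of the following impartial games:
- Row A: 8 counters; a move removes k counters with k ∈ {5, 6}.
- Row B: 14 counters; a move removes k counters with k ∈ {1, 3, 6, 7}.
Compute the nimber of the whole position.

1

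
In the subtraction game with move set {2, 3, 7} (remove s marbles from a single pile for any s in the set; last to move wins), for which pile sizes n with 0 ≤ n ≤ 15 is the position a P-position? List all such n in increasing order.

Build the Grundy sequence with g(k) = mex{g(k−s) : s ∈ {2, 3, 7}, s ≤ k}:
k:     0  1  2  3  4  5  6  7  8  9 10 11 12 13 14 15
g(k):  0  0  1  1  2  0  0  1  1  2  0  0  1  1  2  0
The P-positions (g = 0) in 0..15 are 0, 1, 5, 6, 10, 11, 15.

0, 1, 5, 6, 10, 11, 15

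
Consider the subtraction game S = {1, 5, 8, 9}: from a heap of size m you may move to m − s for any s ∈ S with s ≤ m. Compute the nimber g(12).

2

Build the Grundy sequence with g(k) = mex{g(k−s) : s ∈ {1, 5, 8, 9}, s ≤ k}:
k:     0  1  2  3  4  5  6  7  8  9 10 11 12
g(k):  0  1  0  1  0  1  0  1  2  3  2  3  2
So g(12) = 2.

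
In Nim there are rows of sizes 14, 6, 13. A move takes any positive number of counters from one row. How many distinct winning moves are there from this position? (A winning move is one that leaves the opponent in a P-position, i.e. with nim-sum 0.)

3

Compute the nim-sum pairwise:
14 ^ 6 = 8
8 ^ 13 = 5
The overall nim-sum is X = 5. A row of size p has a winning move iff p XOR X < p (reduce it to p XOR X).
  14: 14 XOR 5 = 11 < 14 — winning move (to 11).
  6: 6 XOR 5 = 3 < 6 — winning move (to 3).
  13: 13 XOR 5 = 8 < 13 — winning move (to 8).
That gives 3 winning moves.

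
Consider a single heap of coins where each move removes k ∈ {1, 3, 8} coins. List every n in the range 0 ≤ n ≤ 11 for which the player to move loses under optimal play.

0, 2, 4, 6, 11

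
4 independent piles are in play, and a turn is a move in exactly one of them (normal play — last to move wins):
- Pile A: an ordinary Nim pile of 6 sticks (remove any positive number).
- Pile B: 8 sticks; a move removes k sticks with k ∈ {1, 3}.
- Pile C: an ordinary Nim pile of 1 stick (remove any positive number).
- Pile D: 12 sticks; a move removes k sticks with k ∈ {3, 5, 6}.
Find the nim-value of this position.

6

Pile A is a plain Nim pile of size 6, so its Grundy value is 6.
Grundy values for pile B (subtraction set {1, 3}):
k:     0  1  2  3  4  5  6  7  8
g(k):  0  1  0  1  0  1  0  1  0
So g(8) = 0.
Pile C is a plain Nim pile of size 1, so its Grundy value is 1.
Build the Grundy sequence for pile D with g(k) = mex{g(k−s) : s ∈ {3, 5, 6}, s ≤ k}:
g(0) = mex{} = 0
g(1) = mex{} = 0
g(2) = mex{} = 0
g(3) = mex{0} = 1
g(4) = mex{0} = 1
g(5) = mex{0} = 1
g(6) = mex{0,1} = 2
g(7) = mex{0,1} = 2
g(8) = mex{0,1} = 2
g(9) = mex{1,2} = 0
g(10) = mex{1,2} = 0
g(11) = mex{1,2} = 0
g(12) = mex{0,2} = 1
So g(12) = 1.
The value of a disjunctive sum is the nim-sum of the parts.
Combined value = 6 ⊕ 0 ⊕ 1 ⊕ 1 = 6.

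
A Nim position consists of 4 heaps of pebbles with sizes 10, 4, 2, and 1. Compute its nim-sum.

Compute the nim-sum pairwise:
10 ⊕ 4 = 14
14 ⊕ 2 = 12
12 ⊕ 1 = 13

13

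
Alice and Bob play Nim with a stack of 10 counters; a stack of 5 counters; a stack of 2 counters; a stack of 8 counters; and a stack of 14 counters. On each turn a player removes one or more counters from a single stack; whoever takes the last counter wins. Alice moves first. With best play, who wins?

Alice wins

Bitwise XOR of the heap sizes:
  1010  (10)
  0101  (5)
  0010  (2)
  1000  (8)
  1110  (14)
  ----
  1011  (11)
The nim-sum is 11 ≠ 0, so this is an N-position: the player to move can win; Alice has a winning move.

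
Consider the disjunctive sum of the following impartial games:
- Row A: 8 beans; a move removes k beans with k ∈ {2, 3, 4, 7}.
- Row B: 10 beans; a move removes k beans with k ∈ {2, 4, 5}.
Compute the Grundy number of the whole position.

Grundy values for row A (subtraction set {2, 3, 4, 7}):
g(0) = mex{} = 0
g(1) = mex{} = 0
g(2) = mex{0} = 1
g(3) = mex{0} = 1
g(4) = mex{0,1} = 2
g(5) = mex{0,1} = 2
g(6) = mex{1,2} = 0
g(7) = mex{0,1,2} = 3
g(8) = mex{0,2} = 1
So g(8) = 1.
Grundy values for row B (subtraction set {2, 4, 5}):
g(0) = mex{} = 0
g(1) = mex{} = 0
g(2) = mex{0} = 1
g(3) = mex{0} = 1
g(4) = mex{0,1} = 2
g(5) = mex{0,1} = 2
g(6) = mex{0,1,2} = 3
g(7) = mex{1,2} = 0
g(8) = mex{1,2,3} = 0
g(9) = mex{0,2} = 1
g(10) = mex{0,2,3} = 1
So g(10) = 1.
The value of a disjunctive sum is the nim-sum of the parts.
Combined value = 1 ⊕ 1 = 0.

0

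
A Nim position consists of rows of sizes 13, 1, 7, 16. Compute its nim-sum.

27

Nim-sum: 13 ^ 1 ^ 7 ^ 16 = 27.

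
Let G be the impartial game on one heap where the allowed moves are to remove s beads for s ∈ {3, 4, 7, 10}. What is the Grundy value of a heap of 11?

Compute g(0), g(1), … for moves {3, 4, 7, 10}:
g(0) = mex{} = 0
g(1) = mex{} = 0
g(2) = mex{} = 0
g(3) = mex{0} = 1
g(4) = mex{0} = 1
g(5) = mex{0} = 1
g(6) = mex{0,1} = 2
g(7) = mex{0,1} = 2
g(8) = mex{0,1} = 2
g(9) = mex{0,1,2} = 3
g(10) = mex{0,1,2} = 3
g(11) = mex{0,1,2} = 3
So g(11) = 3.

3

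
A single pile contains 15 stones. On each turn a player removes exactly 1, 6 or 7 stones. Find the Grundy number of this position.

Grundy values for subtraction set {1, 6, 7}:
k:     0  1  2  3  4  5  6  7  8  9 10 11 12 13 14 15
g(k):  0  1  0  1  0  1  2  3  2  3  2  3  0  1  0  1
So g(15) = 1.

1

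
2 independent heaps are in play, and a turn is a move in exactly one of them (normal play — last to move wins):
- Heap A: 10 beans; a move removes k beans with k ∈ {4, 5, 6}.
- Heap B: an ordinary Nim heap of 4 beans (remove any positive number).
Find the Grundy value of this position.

4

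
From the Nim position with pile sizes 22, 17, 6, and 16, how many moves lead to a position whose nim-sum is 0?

Nim-sum: 22 XOR 17 XOR 6 XOR 16 = 17.
The overall nim-sum is X = 17. A pile of size p has a winning move iff p XOR X < p (reduce it to p XOR X).
  22: 22 XOR 17 = 7 < 22 — winning move (to 7).
  17: 17 XOR 17 = 0 < 17 — winning move (to 0).
  6: 6 XOR 17 = 23 ≥ 6 — no move.
  16: 16 XOR 17 = 1 < 16 — winning move (to 1).
That gives 3 winning moves.

3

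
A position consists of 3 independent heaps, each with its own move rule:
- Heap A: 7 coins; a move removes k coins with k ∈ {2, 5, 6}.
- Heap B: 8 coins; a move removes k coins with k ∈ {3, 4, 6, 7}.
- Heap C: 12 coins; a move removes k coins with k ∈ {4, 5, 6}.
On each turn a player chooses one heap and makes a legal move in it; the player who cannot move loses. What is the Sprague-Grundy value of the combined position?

1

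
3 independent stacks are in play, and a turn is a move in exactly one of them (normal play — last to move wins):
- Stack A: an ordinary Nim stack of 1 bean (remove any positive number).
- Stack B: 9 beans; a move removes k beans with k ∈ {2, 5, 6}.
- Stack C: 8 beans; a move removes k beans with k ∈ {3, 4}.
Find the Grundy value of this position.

3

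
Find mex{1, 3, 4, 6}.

0 is not in the set, so the mex is 0.

0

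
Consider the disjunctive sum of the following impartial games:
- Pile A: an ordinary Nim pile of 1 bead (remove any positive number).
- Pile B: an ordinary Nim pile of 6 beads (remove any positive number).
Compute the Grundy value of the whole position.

7

Pile A is a plain Nim pile of size 1, so its Grundy value is 1.
Pile B is a plain Nim pile of size 6, so its Grundy value is 6.
By the Sprague-Grundy theorem, the Grundy value of a sum of independent games is the XOR of the component values.
Combined value = 1 ⊕ 6 = 7.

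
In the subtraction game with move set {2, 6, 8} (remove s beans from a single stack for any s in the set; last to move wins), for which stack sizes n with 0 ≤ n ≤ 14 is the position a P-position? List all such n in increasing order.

0, 1, 4, 5, 14

Grundy values for subtraction set {2, 6, 8}:
k:     0  1  2  3  4  5  6  7  8  9 10 11 12 13 14
g(k):  0  0  1  1  0  0  1  1  2  2  3  3  2  2  0
The P-positions (g = 0) in 0..14 are 0, 1, 4, 5, 14.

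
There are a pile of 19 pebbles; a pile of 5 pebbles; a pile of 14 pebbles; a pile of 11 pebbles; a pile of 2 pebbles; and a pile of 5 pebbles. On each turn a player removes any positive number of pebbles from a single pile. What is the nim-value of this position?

20

Nim-sum: 19 ⊕ 5 ⊕ 14 ⊕ 11 ⊕ 2 ⊕ 5 = 20.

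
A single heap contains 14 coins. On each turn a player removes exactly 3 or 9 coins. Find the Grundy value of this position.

0

Grundy values for subtraction set {3, 9}:
k:     0  1  2  3  4  5  6  7  8  9 10 11 12 13 14
g(k):  0  0  0  1  1  1  0  0  0  1  1  1  0  0  0
So g(14) = 0.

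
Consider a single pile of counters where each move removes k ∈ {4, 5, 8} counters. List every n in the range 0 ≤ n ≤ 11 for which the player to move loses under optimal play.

0, 1, 2, 3

Grundy values for subtraction set {4, 5, 8}:
g(0) = mex{} = 0
g(1) = mex{} = 0
g(2) = mex{} = 0
g(3) = mex{} = 0
g(4) = mex{0} = 1
g(5) = mex{0} = 1
g(6) = mex{0} = 1
g(7) = mex{0} = 1
g(8) = mex{0,1} = 2
g(9) = mex{0,1} = 2
g(10) = mex{0,1} = 2
g(11) = mex{0,1} = 2
The P-positions (g = 0) in 0..11 are 0, 1, 2, 3.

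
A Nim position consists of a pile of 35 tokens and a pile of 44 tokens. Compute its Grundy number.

Nim-sum: 35 ⊕ 44 = 15.

15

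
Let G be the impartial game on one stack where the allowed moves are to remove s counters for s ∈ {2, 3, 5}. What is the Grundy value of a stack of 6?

Grundy values for subtraction set {2, 3, 5}:
g(0) = mex{} = 0
g(1) = mex{} = 0
g(2) = mex{0} = 1
g(3) = mex{0} = 1
g(4) = mex{0,1} = 2
g(5) = mex{0,1} = 2
g(6) = mex{0,1,2} = 3
So g(6) = 3.

3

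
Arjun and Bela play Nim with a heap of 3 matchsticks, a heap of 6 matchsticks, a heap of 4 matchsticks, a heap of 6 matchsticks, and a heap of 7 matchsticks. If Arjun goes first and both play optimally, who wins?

In binary:
  011  (3)
  110  (6)
  100  (4)
  110  (6)
  111  (7)
  ---
  000  (0)
The nim-sum is 0, so this is a P-position: the player to move is in a losing position under optimal play; Arjun is about to move from it and so loses — Bela wins.

Bela wins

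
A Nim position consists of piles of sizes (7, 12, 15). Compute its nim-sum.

4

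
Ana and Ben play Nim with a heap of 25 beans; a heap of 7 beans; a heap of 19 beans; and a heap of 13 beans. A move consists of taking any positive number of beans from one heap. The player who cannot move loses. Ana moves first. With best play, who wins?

Ben wins

In binary:
  11001  (25)
  00111  (7)
  10011  (19)
  01101  (13)
  -----
  00000  (0)
The nim-sum is 0, so this is a P-position: the player to move is in a losing position under optimal play; Ana is about to move from it and so loses — Ben wins.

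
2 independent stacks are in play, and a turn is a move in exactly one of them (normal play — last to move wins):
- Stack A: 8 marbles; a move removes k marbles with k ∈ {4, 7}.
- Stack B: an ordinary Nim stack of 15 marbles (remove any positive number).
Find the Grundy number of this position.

13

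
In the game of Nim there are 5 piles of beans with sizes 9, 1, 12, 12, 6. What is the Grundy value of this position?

Compute the nim-sum pairwise:
9 ^ 1 = 8
8 ^ 12 = 4
4 ^ 12 = 8
8 ^ 6 = 14

14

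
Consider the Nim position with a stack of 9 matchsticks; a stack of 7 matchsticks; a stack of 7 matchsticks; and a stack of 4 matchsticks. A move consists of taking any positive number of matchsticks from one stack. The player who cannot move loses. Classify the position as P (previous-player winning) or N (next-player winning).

N-position

In binary:
  1001  (9)
  0111  (7)
  0111  (7)
  0100  (4)
  ----
  1101  (13)
The nim-sum is 13 ≠ 0, so this is an N-position: the player to move can win.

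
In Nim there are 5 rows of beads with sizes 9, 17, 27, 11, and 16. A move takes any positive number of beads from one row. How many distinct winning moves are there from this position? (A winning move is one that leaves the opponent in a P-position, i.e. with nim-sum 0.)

3

Compute the nim-sum pairwise:
9 ^ 17 = 24
24 ^ 27 = 3
3 ^ 11 = 8
8 ^ 16 = 24
The overall nim-sum is X = 24. A row of size p has a winning move iff p XOR X < p (reduce it to p XOR X).
  9: 9 XOR 24 = 17 ≥ 9 — no move.
  17: 17 XOR 24 = 9 < 17 — winning move (to 9).
  27: 27 XOR 24 = 3 < 27 — winning move (to 3).
  11: 11 XOR 24 = 19 ≥ 11 — no move.
  16: 16 XOR 24 = 8 < 16 — winning move (to 8).
That gives 3 winning moves.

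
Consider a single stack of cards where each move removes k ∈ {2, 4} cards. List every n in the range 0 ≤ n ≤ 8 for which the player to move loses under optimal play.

0, 1, 6, 7

Grundy values for subtraction set {2, 4}:
g(0) = mex{} = 0
g(1) = mex{} = 0
g(2) = mex{0} = 1
g(3) = mex{0} = 1
g(4) = mex{0,1} = 2
g(5) = mex{0,1} = 2
g(6) = mex{1,2} = 0
g(7) = mex{1,2} = 0
g(8) = mex{0,2} = 1
The P-positions (g = 0) in 0..8 are 0, 1, 6, 7.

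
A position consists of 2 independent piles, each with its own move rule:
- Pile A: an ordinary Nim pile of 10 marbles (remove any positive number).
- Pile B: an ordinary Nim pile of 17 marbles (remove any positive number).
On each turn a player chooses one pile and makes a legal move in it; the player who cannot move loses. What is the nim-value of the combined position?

27

Pile A is a plain Nim pile of size 10, so its Grundy value is 10.
Pile B is a plain Nim pile of size 17, so its Grundy value is 17.
The value of a disjunctive sum is the nim-sum of the parts.
Combined value = 10 XOR 17 = 27.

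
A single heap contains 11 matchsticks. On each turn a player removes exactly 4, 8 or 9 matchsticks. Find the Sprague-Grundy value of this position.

Compute g(0), g(1), … for moves {4, 8, 9}:
k:     0  1  2  3  4  5  6  7  8  9 10 11
g(k):  0  0  0  0  1  1  1  1  2  2  2  2
So g(11) = 2.

2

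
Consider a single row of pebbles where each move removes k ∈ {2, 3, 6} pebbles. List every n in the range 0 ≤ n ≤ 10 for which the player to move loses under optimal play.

0, 1, 5, 9, 10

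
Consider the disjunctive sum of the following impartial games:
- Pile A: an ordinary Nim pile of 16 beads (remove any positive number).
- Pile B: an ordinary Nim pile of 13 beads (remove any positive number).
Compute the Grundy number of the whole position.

Pile A is a plain Nim pile of size 16, so its Grundy value is 16.
Pile B is a plain Nim pile of size 13, so its Grundy value is 13.
By the Sprague-Grundy theorem, the Grundy value of a sum of independent games is the XOR of the component values.
Combined value = 16 XOR 13 = 29.

29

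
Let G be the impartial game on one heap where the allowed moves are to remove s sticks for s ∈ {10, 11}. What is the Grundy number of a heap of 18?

1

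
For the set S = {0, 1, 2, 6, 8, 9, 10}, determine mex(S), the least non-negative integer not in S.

3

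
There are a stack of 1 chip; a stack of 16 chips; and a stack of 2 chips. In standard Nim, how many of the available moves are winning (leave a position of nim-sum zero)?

Nim-sum: 1 ⊕ 16 ⊕ 2 = 19.
The overall nim-sum is X = 19. A stack of size p has a winning move iff p XOR X < p (reduce it to p XOR X).
  1: 1 XOR 19 = 18 ≥ 1 — no move.
  16: 16 XOR 19 = 3 < 16 — winning move (to 3).
  2: 2 XOR 19 = 17 ≥ 2 — no move.
That gives 1 winning move.

1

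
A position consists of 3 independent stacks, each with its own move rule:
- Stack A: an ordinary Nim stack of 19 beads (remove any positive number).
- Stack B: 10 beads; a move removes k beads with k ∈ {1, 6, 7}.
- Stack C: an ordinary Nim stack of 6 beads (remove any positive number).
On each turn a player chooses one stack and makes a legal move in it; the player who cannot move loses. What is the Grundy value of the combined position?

23

Stack A is a plain Nim stack of size 19, so its Grundy value is 19.
Grundy values for stack B (subtraction set {1, 6, 7}):
g(0) = mex{} = 0
g(1) = mex{0} = 1
g(2) = mex{1} = 0
g(3) = mex{0} = 1
g(4) = mex{1} = 0
g(5) = mex{0} = 1
g(6) = mex{0,1} = 2
g(7) = mex{0,1,2} = 3
g(8) = mex{0,1,3} = 2
g(9) = mex{0,1,2} = 3
g(10) = mex{0,1,3} = 2
So g(10) = 2.
Stack C is a plain Nim stack of size 6, so its Grundy value is 6.
The value of a disjunctive sum is the nim-sum of the parts.
Combined value = 19 ⊕ 2 ⊕ 6 = 23.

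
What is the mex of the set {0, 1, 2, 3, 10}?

The values 0, 1, 2, 3 are all present; 4 is the first non-negative integer missing from the set.

4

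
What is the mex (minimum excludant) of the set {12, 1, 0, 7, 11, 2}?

The values 0, 1, 2 are all present; 3 is the first non-negative integer missing from the set.

3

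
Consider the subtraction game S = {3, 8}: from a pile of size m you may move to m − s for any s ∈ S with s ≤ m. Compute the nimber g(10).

1

Build the Grundy sequence with g(k) = mex{g(k−s) : s ∈ {3, 8}, s ≤ k}:
k:     0  1  2  3  4  5  6  7  8  9 10
g(k):  0  0  0  1  1  1  0  0  2  1  1
So g(10) = 1.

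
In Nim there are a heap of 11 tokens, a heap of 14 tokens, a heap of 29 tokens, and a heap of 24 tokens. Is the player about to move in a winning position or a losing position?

Losing position

Nim-sum: 11 ^ 14 ^ 29 ^ 24 = 0.
The nim-sum is 0, so this is a P-position: the player to move is in a losing position under optimal play.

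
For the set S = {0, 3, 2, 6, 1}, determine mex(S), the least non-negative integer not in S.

4

The values 0, 1, 2, 3 are all present; 4 is the first non-negative integer missing from the set.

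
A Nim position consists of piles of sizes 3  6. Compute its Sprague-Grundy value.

Compute the nim-sum pairwise:
3 XOR 6 = 5

5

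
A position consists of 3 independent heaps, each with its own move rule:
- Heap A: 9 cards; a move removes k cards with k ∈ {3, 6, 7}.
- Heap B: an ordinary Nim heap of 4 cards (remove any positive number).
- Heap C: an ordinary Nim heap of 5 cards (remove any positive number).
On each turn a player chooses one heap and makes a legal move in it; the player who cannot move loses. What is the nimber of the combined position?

For heap A, compute g(0), g(1), … with moves {3, 6, 7}:
g(0) = mex{} = 0
g(1) = mex{} = 0
g(2) = mex{} = 0
g(3) = mex{0} = 1
g(4) = mex{0} = 1
g(5) = mex{0} = 1
g(6) = mex{0,1} = 2
g(7) = mex{0,1} = 2
g(8) = mex{0,1} = 2
g(9) = mex{0,1,2} = 3
So g(9) = 3.
Heap B is a plain Nim heap of size 4, so its Grundy value is 4.
Heap C is a plain Nim heap of size 5, so its Grundy value is 5.
By the Sprague-Grundy theorem, the Grundy value of a sum of independent games is the XOR of the component values.
Combined value = 3 ⊕ 4 ⊕ 5 = 2.

2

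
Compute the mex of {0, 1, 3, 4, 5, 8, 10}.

2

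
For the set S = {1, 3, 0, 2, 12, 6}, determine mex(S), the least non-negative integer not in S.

4

The values 0, 1, 2, 3 are all present; 4 is the first non-negative integer missing from the set.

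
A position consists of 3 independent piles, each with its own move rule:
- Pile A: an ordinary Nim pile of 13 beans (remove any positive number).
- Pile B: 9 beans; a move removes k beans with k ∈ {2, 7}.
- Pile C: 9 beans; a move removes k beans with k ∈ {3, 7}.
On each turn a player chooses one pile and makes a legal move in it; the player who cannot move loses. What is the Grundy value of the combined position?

Pile A is a plain Nim pile of size 13, so its Grundy value is 13.
Build the Grundy sequence for pile B with g(k) = mex{g(k−s) : s ∈ {2, 7}, s ≤ k}:
k:     0  1  2  3  4  5  6  7  8  9
g(k):  0  0  1  1  0  0  1  1  2  0
So g(9) = 0.
Grundy values for pile C (subtraction set {3, 7}):
k:     0  1  2  3  4  5  6  7  8  9
g(k):  0  0  0  1  1  1  0  2  2  1
So g(9) = 1.
By the Sprague-Grundy theorem, the Grundy value of a sum of independent games is the XOR of the component values.
Combined value = 13 ⊕ 0 ⊕ 1 = 12.

12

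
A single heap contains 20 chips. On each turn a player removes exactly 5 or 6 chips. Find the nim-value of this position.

1

Compute g(0), g(1), … for moves {5, 6}:
k:     0  1  2  3  4  5  6  7  8  9 10 11 12 13 14 15 16 17 18 19 20
g(k):  0  0  0  0  0  1  1  1  1  1  2  0  0  0  0  0  1  1  1  1  1
So g(20) = 1.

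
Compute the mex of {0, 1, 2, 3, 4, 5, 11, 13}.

The values 0, 1, 2, 3, 4, 5 are all present; 6 is the first non-negative integer missing from the set.

6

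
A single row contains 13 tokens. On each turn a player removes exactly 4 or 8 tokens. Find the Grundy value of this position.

Compute g(0), g(1), … for moves {4, 8}:
g(0) = mex{} = 0
g(1) = mex{} = 0
g(2) = mex{} = 0
g(3) = mex{} = 0
g(4) = mex{0} = 1
g(5) = mex{0} = 1
g(6) = mex{0} = 1
g(7) = mex{0} = 1
g(8) = mex{0,1} = 2
g(9) = mex{0,1} = 2
g(10) = mex{0,1} = 2
g(11) = mex{0,1} = 2
g(12) = mex{1,2} = 0
g(13) = mex{1,2} = 0
So g(13) = 0.

0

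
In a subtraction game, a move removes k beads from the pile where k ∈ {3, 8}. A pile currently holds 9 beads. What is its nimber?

Grundy values for subtraction set {3, 8}:
g(0) = mex{} = 0
g(1) = mex{} = 0
g(2) = mex{} = 0
g(3) = mex{0} = 1
g(4) = mex{0} = 1
g(5) = mex{0} = 1
g(6) = mex{1} = 0
g(7) = mex{1} = 0
g(8) = mex{0,1} = 2
g(9) = mex{0} = 1
So g(9) = 1.

1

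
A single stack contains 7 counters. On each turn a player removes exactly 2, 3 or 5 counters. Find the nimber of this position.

Compute g(0), g(1), … for moves {2, 3, 5}:
g(0) = mex{} = 0
g(1) = mex{} = 0
g(2) = mex{0} = 1
g(3) = mex{0} = 1
g(4) = mex{0,1} = 2
g(5) = mex{0,1} = 2
g(6) = mex{0,1,2} = 3
g(7) = mex{1,2} = 0
So g(7) = 0.

0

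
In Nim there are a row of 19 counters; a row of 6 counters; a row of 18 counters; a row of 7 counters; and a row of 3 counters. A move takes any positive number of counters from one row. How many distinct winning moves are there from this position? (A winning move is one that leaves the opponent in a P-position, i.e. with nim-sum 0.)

Nim-sum: 19 ^ 6 ^ 18 ^ 7 ^ 3 = 3.
The overall nim-sum is X = 3. A row of size p has a winning move iff p XOR X < p (reduce it to p XOR X).
  19: 19 XOR 3 = 16 < 19 — winning move (to 16).
  6: 6 XOR 3 = 5 < 6 — winning move (to 5).
  18: 18 XOR 3 = 17 < 18 — winning move (to 17).
  7: 7 XOR 3 = 4 < 7 — winning move (to 4).
  3: 3 XOR 3 = 0 < 3 — winning move (to 0).
That gives 5 winning moves.

5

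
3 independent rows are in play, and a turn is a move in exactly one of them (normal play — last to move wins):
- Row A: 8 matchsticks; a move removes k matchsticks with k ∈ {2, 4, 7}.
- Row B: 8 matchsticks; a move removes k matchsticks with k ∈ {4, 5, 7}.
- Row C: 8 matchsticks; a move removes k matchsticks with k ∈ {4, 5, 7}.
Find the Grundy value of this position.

Build the Grundy sequence for row A with g(k) = mex{g(k−s) : s ∈ {2, 4, 7}, s ≤ k}:
g(0) = mex{} = 0
g(1) = mex{} = 0
g(2) = mex{0} = 1
g(3) = mex{0} = 1
g(4) = mex{0,1} = 2
g(5) = mex{0,1} = 2
g(6) = mex{1,2} = 0
g(7) = mex{0,1,2} = 3
g(8) = mex{0,2} = 1
So g(8) = 1.
For row B, compute g(0), g(1), … with moves {4, 5, 7}:
k:     0  1  2  3  4  5  6  7  8
g(k):  0  0  0  0  1  1  1  1  2
So g(8) = 2.
Build the Grundy sequence for row C with g(k) = mex{g(k−s) : s ∈ {4, 5, 7}, s ≤ k}:
k:     0  1  2  3  4  5  6  7  8
g(k):  0  0  0  0  1  1  1  1  2
So g(8) = 2.
The value of a disjunctive sum is the nim-sum of the parts.
Combined value = 1 ⊕ 2 ⊕ 2 = 1.

1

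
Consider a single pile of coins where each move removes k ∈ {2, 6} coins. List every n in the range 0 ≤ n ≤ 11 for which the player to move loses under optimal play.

0, 1, 4, 5, 8, 9

Grundy values for subtraction set {2, 6}:
g(0) = mex{} = 0
g(1) = mex{} = 0
g(2) = mex{0} = 1
g(3) = mex{0} = 1
g(4) = mex{1} = 0
g(5) = mex{1} = 0
g(6) = mex{0} = 1
g(7) = mex{0} = 1
g(8) = mex{1} = 0
g(9) = mex{1} = 0
g(10) = mex{0} = 1
g(11) = mex{0} = 1
The P-positions (g = 0) in 0..11 are 0, 1, 4, 5, 8, 9.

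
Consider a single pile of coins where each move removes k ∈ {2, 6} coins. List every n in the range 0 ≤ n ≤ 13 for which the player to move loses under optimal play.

Build the Grundy sequence with g(k) = mex{g(k−s) : s ∈ {2, 6}, s ≤ k}:
g(0) = mex{} = 0
g(1) = mex{} = 0
g(2) = mex{0} = 1
g(3) = mex{0} = 1
g(4) = mex{1} = 0
g(5) = mex{1} = 0
g(6) = mex{0} = 1
g(7) = mex{0} = 1
g(8) = mex{1} = 0
g(9) = mex{1} = 0
g(10) = mex{0} = 1
g(11) = mex{0} = 1
g(12) = mex{1} = 0
g(13) = mex{1} = 0
The P-positions (g = 0) in 0..13 are 0, 1, 4, 5, 8, 9, 12, 13.

0, 1, 4, 5, 8, 9, 12, 13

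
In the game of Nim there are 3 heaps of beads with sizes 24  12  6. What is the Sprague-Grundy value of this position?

18

Write each in binary and XOR column by column:
  11000  (24)
  01100  (12)
  00110  (6)
  -----
  10010  (18)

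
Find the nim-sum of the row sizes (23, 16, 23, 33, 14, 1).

Bitwise XOR of the heap sizes:
  010111  (23)
  010000  (16)
  010111  (23)
  100001  (33)
  001110  (14)
  000001  (1)
  ------
  111110  (62)

62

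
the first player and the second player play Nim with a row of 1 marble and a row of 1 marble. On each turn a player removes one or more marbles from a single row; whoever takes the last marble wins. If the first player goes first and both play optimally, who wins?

Nim-sum: 1 ^ 1 = 0.
The nim-sum is 0, so this is a P-position: the player to move is in a losing position under optimal play; the first player is about to move from it and so loses — the second player wins.

the second player wins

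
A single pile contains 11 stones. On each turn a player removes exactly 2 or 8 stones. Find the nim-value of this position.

Compute g(0), g(1), … for moves {2, 8}:
k:     0  1  2  3  4  5  6  7  8  9 10 11
g(k):  0  0  1  1  0  0  1  1  2  2  0  0
So g(11) = 0.

0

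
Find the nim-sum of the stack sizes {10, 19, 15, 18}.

4

Write each in binary and XOR column by column:
  01010  (10)
  10011  (19)
  01111  (15)
  10010  (18)
  -----
  00100  (4)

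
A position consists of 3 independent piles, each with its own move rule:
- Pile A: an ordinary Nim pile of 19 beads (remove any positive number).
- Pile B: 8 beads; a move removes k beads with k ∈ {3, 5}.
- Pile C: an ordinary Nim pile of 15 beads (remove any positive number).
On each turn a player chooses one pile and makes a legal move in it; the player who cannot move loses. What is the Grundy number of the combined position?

Pile A is a plain Nim pile of size 19, so its Grundy value is 19.
Build the Grundy sequence for pile B with g(k) = mex{g(k−s) : s ∈ {3, 5}, s ≤ k}:
g(0) = mex{} = 0
g(1) = mex{} = 0
g(2) = mex{} = 0
g(3) = mex{0} = 1
g(4) = mex{0} = 1
g(5) = mex{0} = 1
g(6) = mex{0,1} = 2
g(7) = mex{0,1} = 2
g(8) = mex{1} = 0
So g(8) = 0.
Pile C is a plain Nim pile of size 15, so its Grundy value is 15.
By the Sprague-Grundy theorem, the Grundy value of a sum of independent games is the XOR of the component values.
Combined value = 19 ⊕ 0 ⊕ 15 = 28.

28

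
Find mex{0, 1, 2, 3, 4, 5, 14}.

The values 0, 1, 2, 3, 4, 5 are all present; 6 is the first non-negative integer missing from the set.

6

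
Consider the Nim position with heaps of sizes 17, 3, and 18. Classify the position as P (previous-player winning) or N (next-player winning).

Nim-sum: 17 XOR 3 XOR 18 = 0.
The nim-sum is 0, so this is a P-position: the player to move is in a losing position under optimal play.

P-position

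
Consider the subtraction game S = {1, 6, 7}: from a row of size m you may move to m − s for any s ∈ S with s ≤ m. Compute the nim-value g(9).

3

Grundy values for subtraction set {1, 6, 7}:
g(0) = mex{} = 0
g(1) = mex{0} = 1
g(2) = mex{1} = 0
g(3) = mex{0} = 1
g(4) = mex{1} = 0
g(5) = mex{0} = 1
g(6) = mex{0,1} = 2
g(7) = mex{0,1,2} = 3
g(8) = mex{0,1,3} = 2
g(9) = mex{0,1,2} = 3
So g(9) = 3.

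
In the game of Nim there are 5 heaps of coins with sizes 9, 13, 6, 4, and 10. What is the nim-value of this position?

12

Compute the nim-sum pairwise:
9 XOR 13 = 4
4 XOR 6 = 2
2 XOR 4 = 6
6 XOR 10 = 12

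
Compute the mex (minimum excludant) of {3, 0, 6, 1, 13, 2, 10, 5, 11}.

The values 0, 1, 2, 3 are all present; 4 is the first non-negative integer missing from the set.

4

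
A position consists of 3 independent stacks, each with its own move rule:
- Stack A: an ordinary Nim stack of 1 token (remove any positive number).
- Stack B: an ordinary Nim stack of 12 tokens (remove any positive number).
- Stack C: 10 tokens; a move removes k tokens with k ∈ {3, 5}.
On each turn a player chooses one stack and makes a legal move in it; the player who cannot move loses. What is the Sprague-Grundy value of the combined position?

Stack A is a plain Nim stack of size 1, so its Grundy value is 1.
Stack B is a plain Nim stack of size 12, so its Grundy value is 12.
Build the Grundy sequence for stack C with g(k) = mex{g(k−s) : s ∈ {3, 5}, s ≤ k}:
g(0) = mex{} = 0
g(1) = mex{} = 0
g(2) = mex{} = 0
g(3) = mex{0} = 1
g(4) = mex{0} = 1
g(5) = mex{0} = 1
g(6) = mex{0,1} = 2
g(7) = mex{0,1} = 2
g(8) = mex{1} = 0
g(9) = mex{1,2} = 0
g(10) = mex{1,2} = 0
So g(10) = 0.
By the Sprague-Grundy theorem, the Grundy value of a sum of independent games is the XOR of the component values.
Combined value = 1 ⊕ 12 ⊕ 0 = 13.

13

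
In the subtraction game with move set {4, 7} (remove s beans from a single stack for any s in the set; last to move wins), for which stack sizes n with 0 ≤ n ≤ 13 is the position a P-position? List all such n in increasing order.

Compute g(0), g(1), … for moves {4, 7}:
k:     0  1  2  3  4  5  6  7  8  9 10 11 12 13
g(k):  0  0  0  0  1  1  1  1  2  2  2  0  0  0
The P-positions (g = 0) in 0..13 are 0, 1, 2, 3, 11, 12, 13.

0, 1, 2, 3, 11, 12, 13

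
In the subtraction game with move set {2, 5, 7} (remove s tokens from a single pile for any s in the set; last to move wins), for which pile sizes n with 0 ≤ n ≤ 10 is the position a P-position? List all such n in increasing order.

Build the Grundy sequence with g(k) = mex{g(k−s) : s ∈ {2, 5, 7}, s ≤ k}:
k:     0  1  2  3  4  5  6  7  8  9 10
g(k):  0  0  1  1  0  2  1  3  2  2  0
The P-positions (g = 0) in 0..10 are 0, 1, 4, 10.

0, 1, 4, 10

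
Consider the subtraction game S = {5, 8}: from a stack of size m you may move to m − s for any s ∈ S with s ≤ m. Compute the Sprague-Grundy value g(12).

2

Grundy values for subtraction set {5, 8}:
k:     0  1  2  3  4  5  6  7  8  9 10 11 12
g(k):  0  0  0  0  0  1  1  1  1  1  2  2  2
So g(12) = 2.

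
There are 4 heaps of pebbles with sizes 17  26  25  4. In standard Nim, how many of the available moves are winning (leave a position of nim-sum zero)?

Bitwise XOR of the heap sizes:
  10001  (17)
  11010  (26)
  11001  (25)
  00100  (4)
  -----
  10110  (22)
The overall nim-sum is X = 22. A heap of size p has a winning move iff p XOR X < p (reduce it to p XOR X).
  17: 17 XOR 22 = 7 < 17 — winning move (to 7).
  26: 26 XOR 22 = 12 < 26 — winning move (to 12).
  25: 25 XOR 22 = 15 < 25 — winning move (to 15).
  4: 4 XOR 22 = 18 ≥ 4 — no move.
That gives 3 winning moves.

3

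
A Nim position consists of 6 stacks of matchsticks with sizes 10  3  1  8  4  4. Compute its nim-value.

Compute the nim-sum pairwise:
10 XOR 3 = 9
9 XOR 1 = 8
8 XOR 8 = 0
0 XOR 4 = 4
4 XOR 4 = 0

0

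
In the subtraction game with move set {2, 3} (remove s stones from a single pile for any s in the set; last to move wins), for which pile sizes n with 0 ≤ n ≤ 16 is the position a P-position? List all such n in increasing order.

Grundy values for subtraction set {2, 3}:
k:     0  1  2  3  4  5  6  7  8  9 10 11 12 13 14 15 16
g(k):  0  0  1  1  2  0  0  1  1  2  0  0  1  1  2  0  0
The P-positions (g = 0) in 0..16 are 0, 1, 5, 6, 10, 11, 15, 16.

0, 1, 5, 6, 10, 11, 15, 16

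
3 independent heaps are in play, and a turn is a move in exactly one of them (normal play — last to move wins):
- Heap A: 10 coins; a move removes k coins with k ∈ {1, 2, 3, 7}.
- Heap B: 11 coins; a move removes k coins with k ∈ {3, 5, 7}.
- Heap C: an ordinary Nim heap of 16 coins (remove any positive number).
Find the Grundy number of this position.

18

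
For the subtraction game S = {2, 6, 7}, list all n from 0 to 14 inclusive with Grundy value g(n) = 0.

0, 1, 4, 5, 9, 13, 14

Build the Grundy sequence with g(k) = mex{g(k−s) : s ∈ {2, 6, 7}, s ≤ k}:
g(0) = mex{} = 0
g(1) = mex{} = 0
g(2) = mex{0} = 1
g(3) = mex{0} = 1
g(4) = mex{1} = 0
g(5) = mex{1} = 0
g(6) = mex{0} = 1
g(7) = mex{0} = 1
g(8) = mex{0,1} = 2
g(9) = mex{1} = 0
g(10) = mex{0,1,2} = 3
g(11) = mex{0} = 1
g(12) = mex{0,1,3} = 2
g(13) = mex{1} = 0
g(14) = mex{1,2} = 0
The P-positions (g = 0) in 0..14 are 0, 1, 4, 5, 9, 13, 14.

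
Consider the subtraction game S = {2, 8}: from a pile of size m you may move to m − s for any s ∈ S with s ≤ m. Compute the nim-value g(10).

Grundy values for subtraction set {2, 8}:
k:     0  1  2  3  4  5  6  7  8  9 10
g(k):  0  0  1  1  0  0  1  1  2  2  0
So g(10) = 0.

0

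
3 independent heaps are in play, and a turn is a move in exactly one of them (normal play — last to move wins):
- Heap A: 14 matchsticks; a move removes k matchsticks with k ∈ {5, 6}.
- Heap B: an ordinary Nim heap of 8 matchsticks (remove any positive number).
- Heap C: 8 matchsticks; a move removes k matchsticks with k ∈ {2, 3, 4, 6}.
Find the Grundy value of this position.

8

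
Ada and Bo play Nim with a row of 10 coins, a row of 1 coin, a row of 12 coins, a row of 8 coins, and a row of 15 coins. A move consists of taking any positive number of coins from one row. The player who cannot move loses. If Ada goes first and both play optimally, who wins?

Bo wins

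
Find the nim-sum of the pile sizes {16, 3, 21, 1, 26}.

29

Nim-sum: 16 ^ 3 ^ 21 ^ 1 ^ 26 = 29.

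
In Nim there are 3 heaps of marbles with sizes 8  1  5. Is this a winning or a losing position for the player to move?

Compute the nim-sum pairwise:
8 ^ 1 = 9
9 ^ 5 = 12
The nim-sum is 12 ≠ 0, so this is an N-position: the player to move can win.

Winning position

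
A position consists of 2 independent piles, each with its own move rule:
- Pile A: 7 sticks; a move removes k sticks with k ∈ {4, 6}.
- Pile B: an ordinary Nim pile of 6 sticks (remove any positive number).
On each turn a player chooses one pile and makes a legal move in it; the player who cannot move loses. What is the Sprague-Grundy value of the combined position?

7

Grundy values for pile A (subtraction set {4, 6}):
k:     0  1  2  3  4  5  6  7
g(k):  0  0  0  0  1  1  1  1
So g(7) = 1.
Pile B is a plain Nim pile of size 6, so its Grundy value is 6.
The value of a disjunctive sum is the nim-sum of the parts.
Combined value = 1 XOR 6 = 7.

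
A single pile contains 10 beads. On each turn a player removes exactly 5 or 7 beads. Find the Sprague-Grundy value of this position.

2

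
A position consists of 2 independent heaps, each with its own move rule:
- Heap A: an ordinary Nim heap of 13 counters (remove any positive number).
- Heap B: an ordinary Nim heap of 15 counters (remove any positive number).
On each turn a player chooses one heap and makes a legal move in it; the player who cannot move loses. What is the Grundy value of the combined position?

Heap A is a plain Nim heap of size 13, so its Grundy value is 13.
Heap B is a plain Nim heap of size 15, so its Grundy value is 15.
By the Sprague-Grundy theorem, the Grundy value of a sum of independent games is the XOR of the component values.
Combined value = 13 ⊕ 15 = 2.

2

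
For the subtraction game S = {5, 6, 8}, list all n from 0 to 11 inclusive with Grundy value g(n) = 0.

Compute g(0), g(1), … for moves {5, 6, 8}:
g(0) = mex{} = 0
g(1) = mex{} = 0
g(2) = mex{} = 0
g(3) = mex{} = 0
g(4) = mex{} = 0
g(5) = mex{0} = 1
g(6) = mex{0} = 1
g(7) = mex{0} = 1
g(8) = mex{0} = 1
g(9) = mex{0} = 1
g(10) = mex{0,1} = 2
g(11) = mex{0,1} = 2
The P-positions (g = 0) in 0..11 are 0, 1, 2, 3, 4.

0, 1, 2, 3, 4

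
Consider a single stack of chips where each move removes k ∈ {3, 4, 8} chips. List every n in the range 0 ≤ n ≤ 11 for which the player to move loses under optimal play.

0, 1, 2, 7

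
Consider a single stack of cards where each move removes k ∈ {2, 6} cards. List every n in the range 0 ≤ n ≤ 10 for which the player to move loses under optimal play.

0, 1, 4, 5, 8, 9

Grundy values for subtraction set {2, 6}:
g(0) = mex{} = 0
g(1) = mex{} = 0
g(2) = mex{0} = 1
g(3) = mex{0} = 1
g(4) = mex{1} = 0
g(5) = mex{1} = 0
g(6) = mex{0} = 1
g(7) = mex{0} = 1
g(8) = mex{1} = 0
g(9) = mex{1} = 0
g(10) = mex{0} = 1
The P-positions (g = 0) in 0..10 are 0, 1, 4, 5, 8, 9.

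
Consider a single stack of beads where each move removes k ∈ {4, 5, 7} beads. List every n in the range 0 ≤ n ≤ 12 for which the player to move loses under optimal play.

Build the Grundy sequence with g(k) = mex{g(k−s) : s ∈ {4, 5, 7}, s ≤ k}:
k:     0  1  2  3  4  5  6  7  8  9 10 11 12
g(k):  0  0  0  0  1  1  1  1  2  2  2  0  0
The P-positions (g = 0) in 0..12 are 0, 1, 2, 3, 11, 12.

0, 1, 2, 3, 11, 12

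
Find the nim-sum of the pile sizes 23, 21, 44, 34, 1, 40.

37

Compute the nim-sum pairwise:
23 XOR 21 = 2
2 XOR 44 = 46
46 XOR 34 = 12
12 XOR 1 = 13
13 XOR 40 = 37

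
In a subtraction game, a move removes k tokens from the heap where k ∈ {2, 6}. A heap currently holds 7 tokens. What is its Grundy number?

1

Grundy values for subtraction set {2, 6}:
k:     0  1  2  3  4  5  6  7
g(k):  0  0  1  1  0  0  1  1
So g(7) = 1.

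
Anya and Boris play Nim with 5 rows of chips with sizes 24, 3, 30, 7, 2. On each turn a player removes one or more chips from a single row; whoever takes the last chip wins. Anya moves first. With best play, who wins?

Boris wins

Nim-sum: 24 ^ 3 ^ 30 ^ 7 ^ 2 = 0.
The nim-sum is 0, so this is a P-position: the player to move is in a losing position under optimal play; Anya is about to move from it and so loses — Boris wins.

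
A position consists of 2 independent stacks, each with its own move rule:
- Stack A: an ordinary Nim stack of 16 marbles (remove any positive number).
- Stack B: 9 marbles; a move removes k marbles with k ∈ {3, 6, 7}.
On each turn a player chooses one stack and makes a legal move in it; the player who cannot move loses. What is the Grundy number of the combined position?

Stack A is a plain Nim stack of size 16, so its Grundy value is 16.
For stack B, compute g(0), g(1), … with moves {3, 6, 7}:
g(0) = mex{} = 0
g(1) = mex{} = 0
g(2) = mex{} = 0
g(3) = mex{0} = 1
g(4) = mex{0} = 1
g(5) = mex{0} = 1
g(6) = mex{0,1} = 2
g(7) = mex{0,1} = 2
g(8) = mex{0,1} = 2
g(9) = mex{0,1,2} = 3
So g(9) = 3.
The value of a disjunctive sum is the nim-sum of the parts.
Combined value = 16 ⊕ 3 = 19.

19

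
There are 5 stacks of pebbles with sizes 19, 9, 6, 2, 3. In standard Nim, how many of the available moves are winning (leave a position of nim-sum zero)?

1

Nim-sum: 19 ^ 9 ^ 6 ^ 2 ^ 3 = 29.
The overall nim-sum is X = 29. A stack of size p has a winning move iff p XOR X < p (reduce it to p XOR X).
  19: 19 XOR 29 = 14 < 19 — winning move (to 14).
  9: 9 XOR 29 = 20 ≥ 9 — no move.
  6: 6 XOR 29 = 27 ≥ 6 — no move.
  2: 2 XOR 29 = 31 ≥ 2 — no move.
  3: 3 XOR 29 = 30 ≥ 3 — no move.
That gives 1 winning move.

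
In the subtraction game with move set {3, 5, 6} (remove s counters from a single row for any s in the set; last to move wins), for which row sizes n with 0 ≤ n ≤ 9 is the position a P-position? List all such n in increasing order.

0, 1, 2, 9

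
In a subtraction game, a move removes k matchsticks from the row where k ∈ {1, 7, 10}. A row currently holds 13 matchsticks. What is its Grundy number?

3

Compute g(0), g(1), … for moves {1, 7, 10}:
k:     0  1  2  3  4  5  6  7  8  9 10 11 12 13
g(k):  0  1  0  1  0  1  0  1  0  1  2  3  2  3
So g(13) = 3.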